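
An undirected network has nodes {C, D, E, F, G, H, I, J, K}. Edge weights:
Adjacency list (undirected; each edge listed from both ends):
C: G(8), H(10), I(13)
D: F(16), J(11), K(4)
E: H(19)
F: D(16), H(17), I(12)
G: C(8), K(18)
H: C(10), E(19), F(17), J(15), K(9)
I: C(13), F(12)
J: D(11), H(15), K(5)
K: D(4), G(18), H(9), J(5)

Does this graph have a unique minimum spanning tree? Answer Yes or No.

Yes

Sort edges by weight, then run Kruskal:
D-K (4): add — endpoints in different components.
J-K (5): add — endpoints in different components.
C-G (8): add — endpoints in different components.
H-K (9): add — endpoints in different components.
C-H (10): add — endpoints in different components.
D-J (11): skip — D and J already connected.
F-I (12): add — endpoints in different components.
C-I (13): add — endpoints in different components.
H-J (15): skip — H and J already connected.
D-F (16): skip — D and F already connected.
F-H (17): skip — F and H already connected.
G-K (18): skip — G and K already connected.
E-H (19): add — endpoints in different components.
Every non-tree edge has weight strictly greater than the heaviest edge on the tree path between its endpoints, so the MST is unique.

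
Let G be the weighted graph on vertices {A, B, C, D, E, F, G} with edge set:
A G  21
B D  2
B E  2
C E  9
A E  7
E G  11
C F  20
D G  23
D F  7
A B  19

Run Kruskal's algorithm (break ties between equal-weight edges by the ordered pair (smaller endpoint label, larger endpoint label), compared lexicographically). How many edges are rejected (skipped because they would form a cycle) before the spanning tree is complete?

Sort edges by weight, then run Kruskal:
B D (2): add. Components now {A} {B,D} {C} {E} {F} {G}
B E (2): add. Components now {A} {B,D,E} {C} {F} {G}
A E (7): add. Components now {A,B,D,E} {C} {F} {G}
D F (7): add. Components now {A,B,D,E,F} {C} {G}
C E (9): add. Components now {A,B,C,D,E,F} {G}
E G (11): add. Components now {A,B,C,D,E,F,G}
Edges rejected before the tree was complete: 0.

0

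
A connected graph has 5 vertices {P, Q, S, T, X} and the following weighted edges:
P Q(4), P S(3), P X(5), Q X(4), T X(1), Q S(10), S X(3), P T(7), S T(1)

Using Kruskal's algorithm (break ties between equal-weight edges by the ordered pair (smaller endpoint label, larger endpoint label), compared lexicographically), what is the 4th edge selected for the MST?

Sort edges by weight, then run Kruskal:
S T (1): add. Components now {P} {S,T} {Q} {X}
T X (1): add. Components now {P} {S,T,X} {Q}
P S (3): add. Components now {P,S,T,X} {Q}
S X (3): skip — S and X already connected.
P Q (4): add. Components now {P,Q,S,T,X}
The 4th edge added is P Q.

P-Q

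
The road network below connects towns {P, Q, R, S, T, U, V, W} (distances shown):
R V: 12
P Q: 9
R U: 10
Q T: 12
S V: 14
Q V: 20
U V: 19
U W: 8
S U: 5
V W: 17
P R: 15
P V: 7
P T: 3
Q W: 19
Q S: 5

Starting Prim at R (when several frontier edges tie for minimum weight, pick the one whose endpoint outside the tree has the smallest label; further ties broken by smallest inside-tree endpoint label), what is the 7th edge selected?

Grow the tree from R using Prim:
Step 1: cheapest edge leaving the tree is R U (10); add U.
Step 2: cheapest edge leaving the tree is S U (5); add S.
Step 3: cheapest edge leaving the tree is Q S (5); add Q.
Step 4: cheapest edge leaving the tree is U W (8); add W.
Step 5: cheapest edge leaving the tree is P Q (9); add P.
Step 6: cheapest edge leaving the tree is P T (3); add T.
Step 7: cheapest edge leaving the tree is P V (7); add V.
The 7th edge added is P V.

P-V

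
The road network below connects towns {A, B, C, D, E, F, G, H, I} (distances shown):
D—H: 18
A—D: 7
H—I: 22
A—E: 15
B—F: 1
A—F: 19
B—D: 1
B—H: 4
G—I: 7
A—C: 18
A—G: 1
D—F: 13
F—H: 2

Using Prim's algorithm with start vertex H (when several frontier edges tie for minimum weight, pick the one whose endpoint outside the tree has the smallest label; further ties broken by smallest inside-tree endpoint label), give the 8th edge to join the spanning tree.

Prim's algorithm from H:
Step 1: cheapest edge leaving the tree is F—H (2); add F.
Step 2: cheapest edge leaving the tree is B—F (1); add B.
Step 3: cheapest edge leaving the tree is B—D (1); add D.
Step 4: cheapest edge leaving the tree is A—D (7); add A.
Step 5: cheapest edge leaving the tree is A—G (1); add G.
Step 6: cheapest edge leaving the tree is G—I (7); add I.
Step 7: cheapest edge leaving the tree is A—E (15); add E.
Step 8: cheapest edge leaving the tree is A—C (18); add C.
The 8th edge added is A—C.

A-C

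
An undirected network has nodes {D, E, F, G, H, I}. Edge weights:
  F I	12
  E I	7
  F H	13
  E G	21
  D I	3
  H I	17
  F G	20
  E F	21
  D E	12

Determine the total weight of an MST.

Kruskal: consider edges lightest-first.
D I (3): add — endpoints in different components.
E I (7): add — endpoints in different components.
D E (12): skip — D and E already connected.
F I (12): add — endpoints in different components.
F H (13): add — endpoints in different components.
H I (17): skip — H and I already connected.
F G (20): add — endpoints in different components.
MST edges: D I, E I, F I, F H, F G; total weight 3+7+12+13+20 = 55.

55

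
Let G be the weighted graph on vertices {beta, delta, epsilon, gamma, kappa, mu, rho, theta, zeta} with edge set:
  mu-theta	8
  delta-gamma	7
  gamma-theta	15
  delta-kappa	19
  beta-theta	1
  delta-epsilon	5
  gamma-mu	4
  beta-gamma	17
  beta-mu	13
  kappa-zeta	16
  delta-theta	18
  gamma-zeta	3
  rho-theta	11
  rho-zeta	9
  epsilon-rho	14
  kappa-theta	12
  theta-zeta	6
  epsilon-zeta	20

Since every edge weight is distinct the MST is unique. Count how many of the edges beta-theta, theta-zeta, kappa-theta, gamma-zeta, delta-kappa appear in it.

4

Kruskal: consider edges lightest-first.
beta-theta (1): add — endpoints in different components.
gamma-zeta (3): add — endpoints in different components.
gamma-mu (4): add — endpoints in different components.
delta-epsilon (5): add — endpoints in different components.
theta-zeta (6): add — endpoints in different components.
delta-gamma (7): add — endpoints in different components.
mu-theta (8): skip — mu and theta already connected.
rho-zeta (9): add — endpoints in different components.
rho-theta (11): skip — rho and theta already connected.
kappa-theta (12): add — endpoints in different components.
MST edge set: {beta-theta, gamma-zeta, gamma-mu, delta-epsilon, theta-zeta, delta-gamma, rho-zeta, kappa-theta}.
Of the listed edges, {beta-theta, theta-zeta, kappa-theta, gamma-zeta} are in the MST → 4.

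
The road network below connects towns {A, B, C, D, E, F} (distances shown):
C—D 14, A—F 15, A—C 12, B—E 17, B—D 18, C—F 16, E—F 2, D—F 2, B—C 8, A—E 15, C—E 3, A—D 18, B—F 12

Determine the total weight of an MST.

27

Grow the tree from D using Prim:
Step 1: frontier [D—F 2, C—D 14, A—D 18, B—D 18] → take D—F (2); add F.
Step 2: frontier [C—D 14, A—D 18, B—D 18, E—F 2, B—F 12, A—F 15, C—F 16] → take E—F (2); add E.
Step 3: frontier [C—D 14, A—D 18, B—D 18, C—E 3, A—E 15, B—E 17, B—F 12, A—F 15, C—F 16] → take C—E (3); add C.
Step 4: frontier [B—C 8, A—C 12, A—D 18, B—D 18, A—E 15, B—E 17, B—F 12, A—F 15] → take B—C (8); add B.
Step 5: frontier [A—C 12, A—D 18, A—E 15, A—F 15] → take A—C (12); add A.
MST edges: D—F, E—F, C—E, B—C, A—C; total weight 2+2+3+8+12 = 27.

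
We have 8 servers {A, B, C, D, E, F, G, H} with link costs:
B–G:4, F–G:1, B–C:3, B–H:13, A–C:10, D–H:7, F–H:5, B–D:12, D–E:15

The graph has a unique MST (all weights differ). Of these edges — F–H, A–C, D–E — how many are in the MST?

3

Sort edges by weight, then run Kruskal:
F–G (1): add — endpoints in different components.
B–C (3): add — endpoints in different components.
B–G (4): add — endpoints in different components.
F–H (5): add — endpoints in different components.
D–H (7): add — endpoints in different components.
A–C (10): add — endpoints in different components.
B–D (12): skip — B and D already connected.
B–H (13): skip — B and H already connected.
D–E (15): add — endpoints in different components.
MST edge set: {F–G, B–C, B–G, F–H, D–H, A–C, D–E}.
Of the listed edges, {F–H, A–C, D–E} are in the MST → 3.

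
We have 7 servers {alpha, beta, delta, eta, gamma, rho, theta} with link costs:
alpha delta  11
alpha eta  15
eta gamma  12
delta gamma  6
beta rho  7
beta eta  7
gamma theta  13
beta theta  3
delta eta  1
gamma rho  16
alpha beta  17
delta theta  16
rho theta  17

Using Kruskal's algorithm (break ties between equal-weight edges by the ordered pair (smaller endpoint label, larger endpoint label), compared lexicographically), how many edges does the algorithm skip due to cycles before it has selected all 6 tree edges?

Kruskal's algorithm — process edges by increasing weight (ties by edge label):
delta eta (1): add — endpoints in different components.
beta theta (3): add — endpoints in different components.
delta gamma (6): add — endpoints in different components.
beta eta (7): add — endpoints in different components.
beta rho (7): add — endpoints in different components.
alpha delta (11): add — endpoints in different components.
Edges rejected before the tree was complete: 0.

0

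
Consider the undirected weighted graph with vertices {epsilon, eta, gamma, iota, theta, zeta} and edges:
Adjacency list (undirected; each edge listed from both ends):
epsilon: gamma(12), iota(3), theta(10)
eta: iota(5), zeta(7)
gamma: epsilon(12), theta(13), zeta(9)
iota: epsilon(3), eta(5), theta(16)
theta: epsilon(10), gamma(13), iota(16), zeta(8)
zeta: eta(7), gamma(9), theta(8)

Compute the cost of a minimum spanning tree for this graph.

32

Kruskal: consider edges lightest-first.
epsilon–iota (3): add. Components now {theta} {gamma} {epsilon,iota} {eta} {zeta}
eta–iota (5): add. Components now {theta} {gamma} {epsilon,eta,iota} {zeta}
eta–zeta (7): add. Components now {theta} {gamma} {epsilon,eta,iota,zeta}
theta–zeta (8): add. Components now {epsilon,eta,iota,theta,zeta} {gamma}
gamma–zeta (9): add. Components now {epsilon,eta,gamma,iota,theta,zeta}
MST edges: epsilon–iota, eta–iota, eta–zeta, theta–zeta, gamma–zeta; total weight 3+5+7+8+9 = 32.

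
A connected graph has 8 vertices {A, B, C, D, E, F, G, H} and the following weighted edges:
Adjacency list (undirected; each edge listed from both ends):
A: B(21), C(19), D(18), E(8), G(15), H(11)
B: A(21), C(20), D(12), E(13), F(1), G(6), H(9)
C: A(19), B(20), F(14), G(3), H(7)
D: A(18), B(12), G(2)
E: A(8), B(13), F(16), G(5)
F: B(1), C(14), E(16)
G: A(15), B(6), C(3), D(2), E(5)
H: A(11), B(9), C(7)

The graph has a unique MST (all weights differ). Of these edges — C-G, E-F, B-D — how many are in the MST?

Sort edges by weight, then run Kruskal:
B-F (1): add — endpoints in different components.
D-G (2): add — endpoints in different components.
C-G (3): add — endpoints in different components.
E-G (5): add — endpoints in different components.
B-G (6): add — endpoints in different components.
C-H (7): add — endpoints in different components.
A-E (8): add — endpoints in different components.
MST edge set: {B-F, D-G, C-G, E-G, B-G, C-H, A-E}.
Of the listed edges, {C-G} are in the MST → 1.

1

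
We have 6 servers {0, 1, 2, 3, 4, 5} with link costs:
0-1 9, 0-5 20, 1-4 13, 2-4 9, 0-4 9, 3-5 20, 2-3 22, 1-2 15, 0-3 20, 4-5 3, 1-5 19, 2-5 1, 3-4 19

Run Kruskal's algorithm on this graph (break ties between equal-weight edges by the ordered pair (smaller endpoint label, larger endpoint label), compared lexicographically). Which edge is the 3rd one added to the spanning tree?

0-1

Sort edges by weight, then run Kruskal:
2-5 (1): add — endpoints in different components.
4-5 (3): add — endpoints in different components.
0-1 (9): add — endpoints in different components.
0-4 (9): add — endpoints in different components.
2-4 (9): skip — 2 and 4 already connected.
1-4 (13): skip — 1 and 4 already connected.
1-2 (15): skip — 1 and 2 already connected.
1-5 (19): skip — 1 and 5 already connected.
3-4 (19): add — endpoints in different components.
The 3rd edge added is 0-1.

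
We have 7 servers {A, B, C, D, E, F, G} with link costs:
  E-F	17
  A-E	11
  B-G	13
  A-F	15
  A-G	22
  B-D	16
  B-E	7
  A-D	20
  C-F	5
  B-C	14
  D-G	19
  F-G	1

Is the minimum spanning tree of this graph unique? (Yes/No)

Yes

Kruskal: consider edges lightest-first.
F-G (1): add — endpoints in different components.
C-F (5): add — endpoints in different components.
B-E (7): add — endpoints in different components.
A-E (11): add — endpoints in different components.
B-G (13): add — endpoints in different components.
B-C (14): skip — B and C already connected.
A-F (15): skip — A and F already connected.
B-D (16): add — endpoints in different components.
Every non-tree edge has weight strictly greater than the heaviest edge on the tree path between its endpoints, so the MST is unique.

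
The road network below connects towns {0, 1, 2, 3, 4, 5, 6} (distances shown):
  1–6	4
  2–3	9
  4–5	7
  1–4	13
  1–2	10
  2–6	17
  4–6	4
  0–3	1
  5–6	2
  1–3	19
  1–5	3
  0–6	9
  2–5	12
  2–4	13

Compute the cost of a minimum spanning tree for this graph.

Prim's algorithm from 1:
Step 1: frontier [1–5 3, 1–6 4, 1–2 10, 1–4 13, 1–3 19] → take 1–5 (3); add 5.
Step 2: frontier [1–6 4, 1–2 10, 1–4 13, 1–3 19, 5–6 2, 4–5 7, 2–5 12] → take 5–6 (2); add 6.
Step 3: frontier [1–2 10, 1–4 13, 1–3 19, 4–5 7, 2–5 12, 4–6 4, 0–6 9, 2–6 17] → take 4–6 (4); add 4.
Step 4: frontier [1–2 10, 1–3 19, 2–4 13, 2–5 12, 0–6 9, 2–6 17] → take 0–6 (9); add 0.
Step 5: frontier [0–3 1, 1–2 10, 1–3 19, 2–4 13, 2–5 12, 2–6 17] → take 0–3 (1); add 3.
Step 6: frontier [1–2 10, 2–3 9, 2–4 13, 2–5 12, 2–6 17] → take 2–3 (9); add 2.
MST edges: 1–5, 5–6, 4–6, 0–6, 0–3, 2–3; total weight 3+2+4+9+1+9 = 28.

28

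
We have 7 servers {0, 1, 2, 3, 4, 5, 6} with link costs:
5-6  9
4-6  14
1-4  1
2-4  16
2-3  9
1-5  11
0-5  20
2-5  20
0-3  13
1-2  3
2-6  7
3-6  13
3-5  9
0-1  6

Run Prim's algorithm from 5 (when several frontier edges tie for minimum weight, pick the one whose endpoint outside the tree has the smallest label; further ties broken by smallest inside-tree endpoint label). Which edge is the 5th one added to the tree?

Grow the tree from 5 using Prim:
Step 1: frontier [3-5 9, 5-6 9, 1-5 11, 0-5 20, 2-5 20] → take 3-5 (9); add 3.
Step 2: frontier [2-3 9, 0-3 13, 3-6 13, 5-6 9, 1-5 11, 0-5 20, 2-5 20] → take 2-3 (9); add 2.
Step 3: frontier [1-2 3, 2-6 7, 2-4 16, 0-3 13, 3-6 13, 5-6 9, 1-5 11, 0-5 20] → take 1-2 (3); add 1.
Step 4: frontier [1-4 1, 0-1 6, 2-6 7, 2-4 16, 0-3 13, 3-6 13, 5-6 9, 0-5 20] → take 1-4 (1); add 4.
Step 5: frontier [0-1 6, 2-6 7, 0-3 13, 3-6 13, 4-6 14, 5-6 9, 0-5 20] → take 0-1 (6); add 0.
Step 6: frontier [2-6 7, 3-6 13, 4-6 14, 5-6 9] → take 2-6 (7); add 6.
The 5th edge added is 0-1.

0-1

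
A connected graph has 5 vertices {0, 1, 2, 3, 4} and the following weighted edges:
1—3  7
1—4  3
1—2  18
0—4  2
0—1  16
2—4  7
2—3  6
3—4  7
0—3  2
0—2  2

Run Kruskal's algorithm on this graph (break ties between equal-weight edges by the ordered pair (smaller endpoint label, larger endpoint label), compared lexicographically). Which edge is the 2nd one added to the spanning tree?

0-3

Kruskal's algorithm — process edges by increasing weight (ties by edge label):
0—2 (2): add. Components now {0,2} {1} {3} {4}
0—3 (2): add. Components now {0,2,3} {1} {4}
0—4 (2): add. Components now {0,2,3,4} {1}
1—4 (3): add. Components now {0,1,2,3,4}
The 2nd edge added is 0—3.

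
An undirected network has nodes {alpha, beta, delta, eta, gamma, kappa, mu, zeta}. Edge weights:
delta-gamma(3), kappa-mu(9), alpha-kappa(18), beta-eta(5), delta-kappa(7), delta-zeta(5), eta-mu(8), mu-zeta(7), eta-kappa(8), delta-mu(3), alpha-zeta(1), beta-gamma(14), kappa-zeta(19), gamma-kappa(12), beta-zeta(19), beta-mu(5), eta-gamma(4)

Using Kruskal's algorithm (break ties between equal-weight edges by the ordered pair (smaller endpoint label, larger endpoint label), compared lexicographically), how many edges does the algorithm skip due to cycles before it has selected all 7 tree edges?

1

Kruskal's algorithm — process edges by increasing weight (ties by edge label):
alpha-zeta (1): add — endpoints in different components.
delta-gamma (3): add — endpoints in different components.
delta-mu (3): add — endpoints in different components.
eta-gamma (4): add — endpoints in different components.
beta-eta (5): add — endpoints in different components.
beta-mu (5): skip — beta and mu already connected.
delta-zeta (5): add — endpoints in different components.
delta-kappa (7): add — endpoints in different components.
Edges rejected before the tree was complete: 1.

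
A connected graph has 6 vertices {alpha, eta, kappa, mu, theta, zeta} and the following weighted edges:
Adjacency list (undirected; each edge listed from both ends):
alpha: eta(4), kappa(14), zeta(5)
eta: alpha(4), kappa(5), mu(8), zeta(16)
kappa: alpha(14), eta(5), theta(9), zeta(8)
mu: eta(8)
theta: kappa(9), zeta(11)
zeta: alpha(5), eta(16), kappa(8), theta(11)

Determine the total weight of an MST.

Prim, starting at mu.
Step 1: cheapest edge leaving the tree is eta–mu (8); add eta.
Step 2: cheapest edge leaving the tree is alpha–eta (4); add alpha.
Step 3: cheapest edge leaving the tree is eta–kappa (5); add kappa.
Step 4: cheapest edge leaving the tree is alpha–zeta (5); add zeta.
Step 5: cheapest edge leaving the tree is kappa–theta (9); add theta.
MST edges: eta–mu, alpha–eta, eta–kappa, alpha–zeta, kappa–theta; total weight 8+4+5+5+9 = 31.

31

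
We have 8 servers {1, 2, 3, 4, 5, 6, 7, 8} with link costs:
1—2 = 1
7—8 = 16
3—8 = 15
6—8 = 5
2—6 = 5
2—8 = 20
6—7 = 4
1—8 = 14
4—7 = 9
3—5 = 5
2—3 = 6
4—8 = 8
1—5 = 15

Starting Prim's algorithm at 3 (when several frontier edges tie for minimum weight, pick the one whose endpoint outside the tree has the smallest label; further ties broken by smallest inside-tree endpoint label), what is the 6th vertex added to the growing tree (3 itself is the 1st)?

Prim's algorithm from 3:
Step 1: cheapest edge leaving the tree is 3—5 (5); add 5.
Step 2: cheapest edge leaving the tree is 2—3 (6); add 2.
Step 3: cheapest edge leaving the tree is 1—2 (1); add 1.
Step 4: cheapest edge leaving the tree is 2—6 (5); add 6.
Step 5: cheapest edge leaving the tree is 6—7 (4); add 7.
Step 6: cheapest edge leaving the tree is 6—8 (5); add 8.
Step 7: cheapest edge leaving the tree is 4—8 (8); add 4.
Vertex order: 3, 5, 2, 1, 6, 7, 8, 4. The 6th vertex is 7.

7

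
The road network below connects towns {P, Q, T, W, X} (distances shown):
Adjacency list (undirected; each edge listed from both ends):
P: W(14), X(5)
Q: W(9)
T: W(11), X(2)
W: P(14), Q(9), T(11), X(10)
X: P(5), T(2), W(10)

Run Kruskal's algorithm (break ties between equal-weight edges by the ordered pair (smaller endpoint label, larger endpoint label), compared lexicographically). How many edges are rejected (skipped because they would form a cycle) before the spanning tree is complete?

Kruskal: consider edges lightest-first.
T X (2): add. Components now {T,X} {P} {Q} {W}
P X (5): add. Components now {P,T,X} {Q} {W}
Q W (9): add. Components now {P,T,X} {Q,W}
W X (10): add. Components now {P,Q,T,W,X}
Edges rejected before the tree was complete: 0.

0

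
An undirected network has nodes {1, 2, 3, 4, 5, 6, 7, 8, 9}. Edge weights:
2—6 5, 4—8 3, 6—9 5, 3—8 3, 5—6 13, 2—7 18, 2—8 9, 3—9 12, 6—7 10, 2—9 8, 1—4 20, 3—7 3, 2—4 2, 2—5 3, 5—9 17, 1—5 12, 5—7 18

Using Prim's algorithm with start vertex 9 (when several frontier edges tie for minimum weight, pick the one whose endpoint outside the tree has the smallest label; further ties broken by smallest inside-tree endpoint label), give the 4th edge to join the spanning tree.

Prim, starting at 9.
Step 1: cheapest edge leaving the tree is 6—9 (5); add 6.
Step 2: cheapest edge leaving the tree is 2—6 (5); add 2.
Step 3: cheapest edge leaving the tree is 2—4 (2); add 4.
Step 4: cheapest edge leaving the tree is 2—5 (3); add 5.
Step 5: cheapest edge leaving the tree is 4—8 (3); add 8.
Step 6: cheapest edge leaving the tree is 3—8 (3); add 3.
Step 7: cheapest edge leaving the tree is 3—7 (3); add 7.
Step 8: cheapest edge leaving the tree is 1—5 (12); add 1.
The 4th edge added is 2—5.

2-5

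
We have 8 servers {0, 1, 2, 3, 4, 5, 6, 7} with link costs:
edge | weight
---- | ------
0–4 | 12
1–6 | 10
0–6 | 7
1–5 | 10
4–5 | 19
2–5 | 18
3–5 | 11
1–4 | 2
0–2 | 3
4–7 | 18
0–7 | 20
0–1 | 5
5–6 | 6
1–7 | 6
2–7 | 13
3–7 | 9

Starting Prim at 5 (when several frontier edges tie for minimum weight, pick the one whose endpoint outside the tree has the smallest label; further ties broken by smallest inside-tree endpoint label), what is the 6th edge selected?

1-7

Grow the tree from 5 using Prim:
Step 1: cheapest edge leaving the tree is 5–6 (6); add 6.
Step 2: cheapest edge leaving the tree is 0–6 (7); add 0.
Step 3: cheapest edge leaving the tree is 0–2 (3); add 2.
Step 4: cheapest edge leaving the tree is 0–1 (5); add 1.
Step 5: cheapest edge leaving the tree is 1–4 (2); add 4.
Step 6: cheapest edge leaving the tree is 1–7 (6); add 7.
Step 7: cheapest edge leaving the tree is 3–7 (9); add 3.
The 6th edge added is 1–7.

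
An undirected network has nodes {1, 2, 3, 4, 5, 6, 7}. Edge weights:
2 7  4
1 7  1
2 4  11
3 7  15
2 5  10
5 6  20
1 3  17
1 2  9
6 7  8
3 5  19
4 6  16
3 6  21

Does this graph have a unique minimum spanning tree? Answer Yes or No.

Kruskal's algorithm — process edges by increasing weight (ties by edge label):
1 7 (1): add — endpoints in different components.
2 7 (4): add — endpoints in different components.
6 7 (8): add — endpoints in different components.
1 2 (9): skip — 1 and 2 already connected.
2 5 (10): add — endpoints in different components.
2 4 (11): add — endpoints in different components.
3 7 (15): add — endpoints in different components.
Every non-tree edge has weight strictly greater than the heaviest edge on the tree path between its endpoints, so the MST is unique.

Yes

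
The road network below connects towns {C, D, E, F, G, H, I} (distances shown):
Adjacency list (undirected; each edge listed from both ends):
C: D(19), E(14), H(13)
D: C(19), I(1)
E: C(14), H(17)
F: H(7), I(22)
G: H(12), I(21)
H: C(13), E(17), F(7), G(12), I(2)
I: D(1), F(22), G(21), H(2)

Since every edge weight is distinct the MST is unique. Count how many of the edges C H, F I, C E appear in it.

2

Sort edges by weight, then run Kruskal:
D I (1): add — endpoints in different components.
H I (2): add — endpoints in different components.
F H (7): add — endpoints in different components.
G H (12): add — endpoints in different components.
C H (13): add — endpoints in different components.
C E (14): add — endpoints in different components.
MST edge set: {D I, H I, F H, G H, C H, C E}.
Of the listed edges, {C H, C E} are in the MST → 2.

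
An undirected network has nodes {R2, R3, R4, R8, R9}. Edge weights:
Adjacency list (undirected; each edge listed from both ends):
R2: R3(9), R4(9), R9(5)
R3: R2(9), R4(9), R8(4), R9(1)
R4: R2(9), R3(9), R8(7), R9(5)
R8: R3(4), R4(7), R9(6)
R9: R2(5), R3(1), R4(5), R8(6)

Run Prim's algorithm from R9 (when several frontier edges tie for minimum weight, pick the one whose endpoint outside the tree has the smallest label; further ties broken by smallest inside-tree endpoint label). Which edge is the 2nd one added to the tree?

Grow the tree from R9 using Prim:
Step 1: frontier [R3—R9 1, R2—R9 5, R4—R9 5, R8—R9 6] → take R3—R9 (1); add R3.
Step 2: frontier [R3—R8 4, R2—R3 9, R3—R4 9, R2—R9 5, R4—R9 5, R8—R9 6] → take R3—R8 (4); add R8.
Step 3: frontier [R2—R3 9, R3—R4 9, R4—R8 7, R2—R9 5, R4—R9 5] → take R2—R9 (5); add R2.
Step 4: frontier [R2—R4 9, R3—R4 9, R4—R8 7, R4—R9 5] → take R4—R9 (5); add R4.
The 2nd edge added is R3—R8.

R3-R8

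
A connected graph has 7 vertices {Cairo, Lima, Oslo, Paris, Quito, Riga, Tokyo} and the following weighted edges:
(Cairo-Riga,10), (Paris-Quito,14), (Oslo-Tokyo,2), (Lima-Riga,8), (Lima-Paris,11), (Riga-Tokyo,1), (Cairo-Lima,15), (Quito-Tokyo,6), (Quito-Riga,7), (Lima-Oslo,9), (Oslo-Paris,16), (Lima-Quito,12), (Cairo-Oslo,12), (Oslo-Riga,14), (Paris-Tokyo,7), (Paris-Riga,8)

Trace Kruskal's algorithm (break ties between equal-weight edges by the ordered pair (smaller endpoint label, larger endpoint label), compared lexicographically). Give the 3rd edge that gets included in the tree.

Kruskal's algorithm — process edges by increasing weight (ties by edge label):
Riga-Tokyo (1): add. Components now {Paris} {Oslo} {Lima} {Cairo} {Quito} {Riga,Tokyo}
Oslo-Tokyo (2): add. Components now {Paris} {Oslo,Riga,Tokyo} {Lima} {Cairo} {Quito}
Quito-Tokyo (6): add. Components now {Paris} {Oslo,Quito,Riga,Tokyo} {Lima} {Cairo}
Paris-Tokyo (7): add. Components now {Oslo,Paris,Quito,Riga,Tokyo} {Lima} {Cairo}
Quito-Riga (7): skip — Quito and Riga already connected.
Lima-Riga (8): add. Components now {Lima,Oslo,Paris,Quito,Riga,Tokyo} {Cairo}
Paris-Riga (8): skip — Paris and Riga already connected.
Lima-Oslo (9): skip — Oslo and Lima already connected.
Cairo-Riga (10): add. Components now {Cairo,Lima,Oslo,Paris,Quito,Riga,Tokyo}
The 3rd edge added is Quito-Tokyo.

Quito-Tokyo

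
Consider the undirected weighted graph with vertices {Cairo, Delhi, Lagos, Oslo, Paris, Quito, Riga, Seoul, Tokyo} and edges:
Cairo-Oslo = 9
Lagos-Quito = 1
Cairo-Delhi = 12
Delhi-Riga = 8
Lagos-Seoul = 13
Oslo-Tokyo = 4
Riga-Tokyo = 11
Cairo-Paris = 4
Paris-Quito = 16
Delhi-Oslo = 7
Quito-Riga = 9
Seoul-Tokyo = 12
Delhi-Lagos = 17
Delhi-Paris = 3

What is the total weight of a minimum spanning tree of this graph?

48

Kruskal: consider edges lightest-first.
Lagos-Quito (1): add — endpoints in different components.
Delhi-Paris (3): add — endpoints in different components.
Cairo-Paris (4): add — endpoints in different components.
Oslo-Tokyo (4): add — endpoints in different components.
Delhi-Oslo (7): add — endpoints in different components.
Delhi-Riga (8): add — endpoints in different components.
Cairo-Oslo (9): skip — Oslo and Cairo already connected.
Quito-Riga (9): add — endpoints in different components.
Riga-Tokyo (11): skip — Tokyo and Riga already connected.
Cairo-Delhi (12): skip — Cairo and Delhi already connected.
Seoul-Tokyo (12): add — endpoints in different components.
MST edges: Lagos-Quito, Delhi-Paris, Cairo-Paris, Oslo-Tokyo, Delhi-Oslo, Delhi-Riga, Quito-Riga, Seoul-Tokyo; total weight 1+3+4+4+7+8+9+12 = 48.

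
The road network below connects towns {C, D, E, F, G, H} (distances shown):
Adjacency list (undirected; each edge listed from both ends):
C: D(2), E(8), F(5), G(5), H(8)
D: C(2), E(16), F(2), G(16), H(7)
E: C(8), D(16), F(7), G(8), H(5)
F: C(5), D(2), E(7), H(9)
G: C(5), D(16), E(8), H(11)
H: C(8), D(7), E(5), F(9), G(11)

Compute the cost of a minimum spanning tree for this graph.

21

Prim, starting at C.
Step 1: cheapest edge leaving the tree is C-D (2); add D.
Step 2: cheapest edge leaving the tree is D-F (2); add F.
Step 3: cheapest edge leaving the tree is C-G (5); add G.
Step 4: cheapest edge leaving the tree is E-F (7); add E.
Step 5: cheapest edge leaving the tree is E-H (5); add H.
MST edges: C-D, D-F, C-G, E-F, E-H; total weight 2+2+5+7+5 = 21.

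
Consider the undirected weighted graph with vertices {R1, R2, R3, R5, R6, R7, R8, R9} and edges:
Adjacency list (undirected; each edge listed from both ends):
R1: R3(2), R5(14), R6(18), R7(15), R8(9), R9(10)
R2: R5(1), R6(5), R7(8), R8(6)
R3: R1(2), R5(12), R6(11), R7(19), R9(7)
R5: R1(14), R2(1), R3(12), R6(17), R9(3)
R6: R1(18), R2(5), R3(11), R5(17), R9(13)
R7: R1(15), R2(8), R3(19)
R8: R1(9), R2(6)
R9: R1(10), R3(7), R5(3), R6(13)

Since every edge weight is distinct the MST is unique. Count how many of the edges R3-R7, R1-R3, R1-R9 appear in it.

Sort edges by weight, then run Kruskal:
R2-R5 (1): add — endpoints in different components.
R1-R3 (2): add — endpoints in different components.
R5-R9 (3): add — endpoints in different components.
R2-R6 (5): add — endpoints in different components.
R2-R8 (6): add — endpoints in different components.
R3-R9 (7): add — endpoints in different components.
R2-R7 (8): add — endpoints in different components.
MST edge set: {R2-R5, R1-R3, R5-R9, R2-R6, R2-R8, R3-R9, R2-R7}.
Of the listed edges, {R1-R3} are in the MST → 1.

1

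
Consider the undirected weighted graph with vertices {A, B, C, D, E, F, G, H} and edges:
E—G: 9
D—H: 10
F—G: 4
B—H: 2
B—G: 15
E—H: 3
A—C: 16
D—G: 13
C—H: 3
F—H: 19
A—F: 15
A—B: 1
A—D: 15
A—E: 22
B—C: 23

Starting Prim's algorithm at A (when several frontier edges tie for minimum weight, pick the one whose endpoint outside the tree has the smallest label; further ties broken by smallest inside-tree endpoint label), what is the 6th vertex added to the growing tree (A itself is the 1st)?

Grow the tree from A using Prim:
Step 1: cheapest edge leaving the tree is A—B (1); add B.
Step 2: cheapest edge leaving the tree is B—H (2); add H.
Step 3: cheapest edge leaving the tree is C—H (3); add C.
Step 4: cheapest edge leaving the tree is E—H (3); add E.
Step 5: cheapest edge leaving the tree is E—G (9); add G.
Step 6: cheapest edge leaving the tree is F—G (4); add F.
Step 7: cheapest edge leaving the tree is D—H (10); add D.
Vertex order: A, B, H, C, E, G, F, D. The 6th vertex is G.

G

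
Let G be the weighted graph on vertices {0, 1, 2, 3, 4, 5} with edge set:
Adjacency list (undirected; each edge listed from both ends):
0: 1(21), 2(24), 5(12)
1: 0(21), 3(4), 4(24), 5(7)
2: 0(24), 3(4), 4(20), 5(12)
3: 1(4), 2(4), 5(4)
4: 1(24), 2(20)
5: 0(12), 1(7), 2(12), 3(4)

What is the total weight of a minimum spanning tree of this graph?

44

Grow the tree from 2 using Prim:
Step 1: frontier [2–3 4, 2–5 12, 2–4 20, 0–2 24] → take 2–3 (4); add 3.
Step 2: frontier [2–5 12, 2–4 20, 0–2 24, 1–3 4, 3–5 4] → take 1–3 (4); add 1.
Step 3: frontier [1–5 7, 0–1 21, 1–4 24, 2–5 12, 2–4 20, 0–2 24, 3–5 4] → take 3–5 (4); add 5.
Step 4: frontier [0–1 21, 1–4 24, 2–4 20, 0–2 24, 0–5 12] → take 0–5 (12); add 0.
Step 5: frontier [1–4 24, 2–4 20] → take 2–4 (20); add 4.
MST edges: 2–3, 1–3, 3–5, 0–5, 2–4; total weight 4+4+4+12+20 = 44.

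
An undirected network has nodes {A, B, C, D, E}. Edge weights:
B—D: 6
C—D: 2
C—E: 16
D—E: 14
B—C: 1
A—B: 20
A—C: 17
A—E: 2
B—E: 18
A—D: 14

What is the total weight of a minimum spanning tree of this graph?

Prim, starting at A.
Step 1: frontier [A—E 2, A—D 14, A—C 17, A—B 20] → take A—E (2); add E.
Step 2: frontier [A—D 14, A—C 17, A—B 20, D—E 14, C—E 16, B—E 18] → take A—D (14); add D.
Step 3: frontier [A—C 17, A—B 20, C—D 2, B—D 6, C—E 16, B—E 18] → take C—D (2); add C.
Step 4: frontier [A—B 20, B—C 1, B—D 6, B—E 18] → take B—C (1); add B.
MST edges: A—E, A—D, C—D, B—C; total weight 2+14+2+1 = 19.

19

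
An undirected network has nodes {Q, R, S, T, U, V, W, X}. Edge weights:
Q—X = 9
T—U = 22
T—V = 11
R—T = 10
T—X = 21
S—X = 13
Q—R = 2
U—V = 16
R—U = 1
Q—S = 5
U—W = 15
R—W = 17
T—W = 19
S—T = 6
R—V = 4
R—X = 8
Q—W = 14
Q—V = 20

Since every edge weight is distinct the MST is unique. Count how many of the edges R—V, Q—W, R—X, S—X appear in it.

3

Sort edges by weight, then run Kruskal:
R—U (1): add — endpoints in different components.
Q—R (2): add — endpoints in different components.
R—V (4): add — endpoints in different components.
Q—S (5): add — endpoints in different components.
S—T (6): add — endpoints in different components.
R—X (8): add — endpoints in different components.
Q—X (9): skip — X and Q already connected.
R—T (10): skip — T and R already connected.
T—V (11): skip — T and V already connected.
S—X (13): skip — X and S already connected.
Q—W (14): add — endpoints in different components.
MST edge set: {R—U, Q—R, R—V, Q—S, S—T, R—X, Q—W}.
Of the listed edges, {R—V, Q—W, R—X} are in the MST → 3.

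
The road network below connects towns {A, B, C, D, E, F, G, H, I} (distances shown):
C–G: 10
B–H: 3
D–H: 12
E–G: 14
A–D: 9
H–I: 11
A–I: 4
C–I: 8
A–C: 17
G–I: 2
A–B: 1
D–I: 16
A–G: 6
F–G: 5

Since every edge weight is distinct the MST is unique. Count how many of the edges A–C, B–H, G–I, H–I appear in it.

Kruskal: consider edges lightest-first.
A–B (1): add — endpoints in different components.
G–I (2): add — endpoints in different components.
B–H (3): add — endpoints in different components.
A–I (4): add — endpoints in different components.
F–G (5): add — endpoints in different components.
A–G (6): skip — A and G already connected.
C–I (8): add — endpoints in different components.
A–D (9): add — endpoints in different components.
C–G (10): skip — C and G already connected.
H–I (11): skip — H and I already connected.
D–H (12): skip — D and H already connected.
E–G (14): add — endpoints in different components.
MST edge set: {A–B, G–I, B–H, A–I, F–G, C–I, A–D, E–G}.
Of the listed edges, {B–H, G–I} are in the MST → 2.

2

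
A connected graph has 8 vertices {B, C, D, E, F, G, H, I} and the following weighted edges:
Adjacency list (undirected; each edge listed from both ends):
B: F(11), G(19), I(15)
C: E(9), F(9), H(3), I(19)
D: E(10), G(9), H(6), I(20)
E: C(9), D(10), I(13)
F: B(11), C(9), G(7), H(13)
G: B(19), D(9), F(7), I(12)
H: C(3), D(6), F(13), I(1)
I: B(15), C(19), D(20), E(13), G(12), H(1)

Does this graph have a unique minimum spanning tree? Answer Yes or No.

No

Kruskal: consider edges lightest-first.
H–I (1): add — endpoints in different components.
C–H (3): add — endpoints in different components.
D–H (6): add — endpoints in different components.
F–G (7): add — endpoints in different components.
C–E (9): add — endpoints in different components.
C–F (9): add — endpoints in different components.
D–G (9): skip — D and G already connected.
D–E (10): skip — D and E already connected.
B–F (11): add — endpoints in different components.
Non-tree edge D–G has weight 9, equal to the heaviest edge on its tree cycle — swapping gives another MST of the same weight. Not unique.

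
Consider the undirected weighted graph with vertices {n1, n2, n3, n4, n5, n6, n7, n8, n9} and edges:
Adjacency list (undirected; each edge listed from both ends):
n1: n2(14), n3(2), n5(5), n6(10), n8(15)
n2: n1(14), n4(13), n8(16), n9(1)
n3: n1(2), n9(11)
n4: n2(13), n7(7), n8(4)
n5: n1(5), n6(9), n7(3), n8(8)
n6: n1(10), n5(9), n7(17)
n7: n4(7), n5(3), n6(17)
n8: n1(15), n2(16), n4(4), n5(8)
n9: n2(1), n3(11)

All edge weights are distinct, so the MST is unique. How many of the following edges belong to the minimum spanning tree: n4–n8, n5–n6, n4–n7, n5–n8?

3

Kruskal's algorithm — process edges by increasing weight (ties by edge label):
n2–n9 (1): add — endpoints in different components.
n1–n3 (2): add — endpoints in different components.
n5–n7 (3): add — endpoints in different components.
n4–n8 (4): add — endpoints in different components.
n1–n5 (5): add — endpoints in different components.
n4–n7 (7): add — endpoints in different components.
n5–n8 (8): skip — n5 and n8 already connected.
n5–n6 (9): add — endpoints in different components.
n1–n6 (10): skip — n1 and n6 already connected.
n3–n9 (11): add — endpoints in different components.
MST edge set: {n2–n9, n1–n3, n5–n7, n4–n8, n1–n5, n4–n7, n5–n6, n3–n9}.
Of the listed edges, {n4–n8, n5–n6, n4–n7} are in the MST → 3.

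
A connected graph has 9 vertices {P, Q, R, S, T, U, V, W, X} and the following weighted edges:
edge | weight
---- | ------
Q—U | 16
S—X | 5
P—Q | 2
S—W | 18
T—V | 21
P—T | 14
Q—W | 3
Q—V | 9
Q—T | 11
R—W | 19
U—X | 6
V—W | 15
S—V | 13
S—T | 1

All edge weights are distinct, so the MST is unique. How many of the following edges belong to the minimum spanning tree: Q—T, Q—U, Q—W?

Kruskal: consider edges lightest-first.
S—T (1): add — endpoints in different components.
P—Q (2): add — endpoints in different components.
Q—W (3): add — endpoints in different components.
S—X (5): add — endpoints in different components.
U—X (6): add — endpoints in different components.
Q—V (9): add — endpoints in different components.
Q—T (11): add — endpoints in different components.
S—V (13): skip — V and S already connected.
P—T (14): skip — P and T already connected.
V—W (15): skip — V and W already connected.
Q—U (16): skip — U and Q already connected.
S—W (18): skip — S and W already connected.
R—W (19): add — endpoints in different components.
MST edge set: {S—T, P—Q, Q—W, S—X, U—X, Q—V, Q—T, R—W}.
Of the listed edges, {Q—T, Q—W} are in the MST → 2.

2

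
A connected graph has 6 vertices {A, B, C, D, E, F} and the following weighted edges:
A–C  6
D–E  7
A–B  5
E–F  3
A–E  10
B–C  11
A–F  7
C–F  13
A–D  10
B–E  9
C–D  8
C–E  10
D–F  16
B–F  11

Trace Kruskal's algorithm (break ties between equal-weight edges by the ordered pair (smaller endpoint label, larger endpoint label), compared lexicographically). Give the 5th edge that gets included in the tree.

D-E

Kruskal: consider edges lightest-first.
E–F (3): add — endpoints in different components.
A–B (5): add — endpoints in different components.
A–C (6): add — endpoints in different components.
A–F (7): add — endpoints in different components.
D–E (7): add — endpoints in different components.
The 5th edge added is D–E.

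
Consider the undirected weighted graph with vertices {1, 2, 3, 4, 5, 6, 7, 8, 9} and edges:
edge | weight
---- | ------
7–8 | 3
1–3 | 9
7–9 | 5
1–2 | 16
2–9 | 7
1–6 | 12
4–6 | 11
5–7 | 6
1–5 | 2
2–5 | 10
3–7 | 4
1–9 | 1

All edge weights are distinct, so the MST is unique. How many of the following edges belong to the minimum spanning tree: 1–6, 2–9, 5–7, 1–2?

2

Kruskal's algorithm — process edges by increasing weight (ties by edge label):
1–9 (1): add — endpoints in different components.
1–5 (2): add — endpoints in different components.
7–8 (3): add — endpoints in different components.
3–7 (4): add — endpoints in different components.
7–9 (5): add — endpoints in different components.
5–7 (6): skip — 5 and 7 already connected.
2–9 (7): add — endpoints in different components.
1–3 (9): skip — 1 and 3 already connected.
2–5 (10): skip — 2 and 5 already connected.
4–6 (11): add — endpoints in different components.
1–6 (12): add — endpoints in different components.
MST edge set: {1–9, 1–5, 7–8, 3–7, 7–9, 2–9, 4–6, 1–6}.
Of the listed edges, {1–6, 2–9} are in the MST → 2.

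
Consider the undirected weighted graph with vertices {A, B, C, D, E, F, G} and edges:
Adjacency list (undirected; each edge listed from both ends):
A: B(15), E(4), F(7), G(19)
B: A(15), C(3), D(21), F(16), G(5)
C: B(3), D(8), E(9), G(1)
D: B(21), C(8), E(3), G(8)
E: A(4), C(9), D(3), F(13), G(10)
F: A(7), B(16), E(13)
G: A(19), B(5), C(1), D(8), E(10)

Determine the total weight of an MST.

Prim's algorithm from A:
Step 1: cheapest edge leaving the tree is A-E (4); add E.
Step 2: cheapest edge leaving the tree is D-E (3); add D.
Step 3: cheapest edge leaving the tree is A-F (7); add F.
Step 4: cheapest edge leaving the tree is C-D (8); add C.
Step 5: cheapest edge leaving the tree is C-G (1); add G.
Step 6: cheapest edge leaving the tree is B-C (3); add B.
MST edges: A-E, D-E, A-F, C-D, C-G, B-C; total weight 4+3+7+8+1+3 = 26.

26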